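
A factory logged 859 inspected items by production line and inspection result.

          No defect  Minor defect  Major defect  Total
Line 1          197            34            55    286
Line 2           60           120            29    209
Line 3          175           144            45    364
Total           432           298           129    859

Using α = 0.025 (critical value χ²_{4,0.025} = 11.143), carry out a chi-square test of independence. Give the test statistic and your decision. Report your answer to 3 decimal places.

121.105; reject H₀

Grand total N = 859.
Expected counts (row total × column total / N):
  Line 1, No defect: 286×432/859 = 143.8324
  Line 1, Minor defect: 286×298/859 = 99.2177
  Line 1, Major defect: 286×129/859 = 42.9499
  Line 2, No defect: 209×432/859 = 105.1083
  Line 2, Minor defect: 209×298/859 = 72.5052
  Line 2, Major defect: 209×129/859 = 31.3865
  Line 3, No defect: 364×432/859 = 183.0594
  Line 3, Minor defect: 364×298/859 = 126.2771
  Line 3, Major defect: 364×129/859 = 54.6636
Contributions (O − E)²/E:
  (197 − 143.8324)²/143.8324 = 19.6534
  (34 − 99.2177)²/99.2177 = 42.8688
  (55 − 42.9499)²/42.9499 = 3.3808
  (60 − 105.1083)²/105.1083 = 19.3587
  (120 − 72.5052)²/72.5052 = 31.1116
  (29 − 31.3865)²/31.3865 = 0.1815
  (175 − 183.0594)²/183.0594 = 0.3548
  (144 − 126.2771)²/126.2771 = 2.4874
  (45 − 54.6636)²/54.6636 = 1.7084
χ² = 19.6534 + 42.8688 + 3.3808 + 19.3587 + 31.1116 + 0.1815 + 0.3548 + 2.4874 + 1.7084 = 121.105
df = (3−1)(3−1) = 4. Since 121.105 > 11.143, reject the null hypothesis of independence at α = 0.025.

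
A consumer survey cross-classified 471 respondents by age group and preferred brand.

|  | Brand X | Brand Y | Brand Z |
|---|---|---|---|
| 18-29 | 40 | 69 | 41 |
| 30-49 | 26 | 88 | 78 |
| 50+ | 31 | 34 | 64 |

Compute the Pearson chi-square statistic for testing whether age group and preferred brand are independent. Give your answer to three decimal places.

Row totals: 150, 192, 129. Column totals: 97, 191, 183. Grand total N = 471.
Expected counts (row total × column total / N):
  18-29, Brand X: 150×97/471 = 30.8917
  18-29, Brand Y: 150×191/471 = 60.8280
  18-29, Brand Z: 150×183/471 = 58.2803
  30-49, Brand X: 192×97/471 = 39.5414
  30-49, Brand Y: 192×191/471 = 77.8599
  30-49, Brand Z: 192×183/471 = 74.5987
  50+, Brand X: 129×97/471 = 26.5669
  50+, Brand Y: 129×191/471 = 52.3121
  50+, Brand Z: 129×183/471 = 50.1210
Contributions (O − E)²/E:
  (40 − 30.8917)²/30.8917 = 2.6855
  (69 − 60.8280)²/60.8280 = 1.0979
  (41 − 58.2803)²/58.2803 = 5.1237
  (26 − 39.5414)²/39.5414 = 4.6374
  (88 − 77.8599)²/77.8599 = 1.3206
  (78 − 74.5987)²/74.5987 = 0.1551
  (31 − 26.5669)²/26.5669 = 0.7397
  (34 − 52.3121)²/52.3121 = 6.4102
  (64 − 50.1210)²/50.1210 = 3.8432
χ² = 2.6855 + 1.0979 + 5.1237 + 4.6374 + 1.3206 + 0.1551 + 0.7397 + 6.4102 + 3.8432 = 26.013

26.013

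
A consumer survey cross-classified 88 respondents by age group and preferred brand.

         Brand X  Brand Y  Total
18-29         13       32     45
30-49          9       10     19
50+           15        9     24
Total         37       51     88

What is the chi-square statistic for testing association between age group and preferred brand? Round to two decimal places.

7.54

Grand total N = 88.
Expected counts (row total × column total / N):
  18-29, Brand X: 45×37/88 = 18.920
  18-29, Brand Y: 45×51/88 = 26.080
  30-49, Brand X: 19×37/88 = 7.989
  30-49, Brand Y: 19×51/88 = 11.011
  50+, Brand X: 24×37/88 = 10.091
  50+, Brand Y: 24×51/88 = 13.909
Contributions (O − E)²/E:
  (13 − 18.920)²/18.920 = 1.8523
  (32 − 26.080)²/26.080 = 1.3438
  (9 − 7.989)²/7.989 = 0.1279
  (10 − 11.011)²/11.011 = 0.0928
  (15 − 10.091)²/10.091 = 2.3881
  (9 − 13.909)²/13.909 = 1.7326
χ² = 1.8523 + 1.3438 + 0.1279 + 0.0928 + 2.3881 + 1.7326 = 7.54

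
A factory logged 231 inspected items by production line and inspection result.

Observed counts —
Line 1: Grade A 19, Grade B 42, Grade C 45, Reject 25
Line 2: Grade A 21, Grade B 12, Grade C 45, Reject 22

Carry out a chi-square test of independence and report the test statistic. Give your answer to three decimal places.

Row totals: 131, 100. Column totals: 40, 54, 90, 47. Grand total N = 231.
Expected counts (row total × column total / N):
  Line 1, Grade A: 131×40/231 = 22.6840
  Line 1, Grade B: 131×54/231 = 30.6234
  Line 1, Grade C: 131×90/231 = 51.0390
  Line 1, Reject: 131×47/231 = 26.6537
  Line 2, Grade A: 100×40/231 = 17.3160
  Line 2, Grade B: 100×54/231 = 23.3766
  Line 2, Grade C: 100×90/231 = 38.9610
  Line 2, Reject: 100×47/231 = 20.3463
Contributions (O − E)²/E:
  (19 − 22.6840)²/22.6840 = 0.5983
  (42 − 30.6234)²/30.6234 = 4.2264
  (45 − 51.0390)²/51.0390 = 0.7145
  (25 − 26.6537)²/26.6537 = 0.1026
  (21 − 17.3160)²/17.3160 = 0.7838
  (12 − 23.3766)²/23.3766 = 5.5366
  (45 − 38.9610)²/38.9610 = 0.9361
  (22 − 20.3463)²/20.3463 = 0.1344
χ² = 0.5983 + 4.2264 + 0.7145 + 0.1026 + 0.7838 + 5.5366 + 0.9361 + 0.1344 = 13.033

13.033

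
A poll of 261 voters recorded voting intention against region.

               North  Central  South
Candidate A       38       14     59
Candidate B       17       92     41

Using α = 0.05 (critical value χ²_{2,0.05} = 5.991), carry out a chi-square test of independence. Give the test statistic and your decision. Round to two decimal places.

64.26; reject H₀

Row totals: 111, 150. Column totals: 55, 106, 100. Grand total N = 261.
Expected counts (row total × column total / N):
  Candidate A, North: 111×55/261 = 23.391
  Candidate A, Central: 111×106/261 = 45.080
  Candidate A, South: 111×100/261 = 42.529
  Candidate B, North: 150×55/261 = 31.609
  Candidate B, Central: 150×106/261 = 60.920
  Candidate B, South: 150×100/261 = 57.471
Contributions (O − E)²/E:
  (38 − 23.391)²/23.391 = 9.1241
  (14 − 45.080)²/45.080 = 21.4278
  (59 − 42.529)²/42.529 = 6.3790
  (17 − 31.609)²/31.609 = 6.7520
  (92 − 60.920)²/60.920 = 15.8563
  (41 − 57.471)²/57.471 = 4.7205
χ² = 9.1241 + 21.4278 + 6.3790 + 6.7520 + 15.8563 + 4.7205 = 64.26
df = (2−1)(3−1) = 2. Since 64.26 > 5.991, reject the null hypothesis of independence at α = 0.05.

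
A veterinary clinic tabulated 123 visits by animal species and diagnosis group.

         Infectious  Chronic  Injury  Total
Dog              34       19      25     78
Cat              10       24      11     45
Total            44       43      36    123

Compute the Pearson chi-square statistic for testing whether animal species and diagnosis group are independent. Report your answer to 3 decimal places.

11.059

Grand total N = 123.
Expected counts (row total × column total / N):
  Dog, Infectious: 78×44/123 = 27.9024
  Dog, Chronic: 78×43/123 = 27.2683
  Dog, Injury: 78×36/123 = 22.8293
  Cat, Infectious: 45×44/123 = 16.0976
  Cat, Chronic: 45×43/123 = 15.7317
  Cat, Injury: 45×36/123 = 13.1707
Contributions (O − E)²/E:
  (34 − 27.9024)²/27.9024 = 1.3325
  (19 − 27.2683)²/27.2683 = 2.5071
  (25 − 22.8293)²/22.8293 = 0.2064
  (10 − 16.0976)²/16.0976 = 2.3097
  (24 − 15.7317)²/15.7317 = 4.3457
  (11 − 13.1707)²/13.1707 = 0.3578
χ² = 1.3325 + 2.5071 + 0.2064 + 2.3097 + 4.3457 + 0.3578 = 11.059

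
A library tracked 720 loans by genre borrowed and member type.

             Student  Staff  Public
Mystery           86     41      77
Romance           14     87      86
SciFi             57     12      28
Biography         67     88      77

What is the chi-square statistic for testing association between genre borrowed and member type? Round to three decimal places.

108.405

Row totals: 204, 187, 97, 232. Column totals: 224, 228, 268. Grand total N = 720.
Expected counts (row total × column total / N):
  Mystery, Student: 204×224/720 = 63.4667
  Mystery, Staff: 204×228/720 = 64.6000
  Mystery, Public: 204×268/720 = 75.9333
  Romance, Student: 187×224/720 = 58.1778
  Romance, Staff: 187×228/720 = 59.2167
  Romance, Public: 187×268/720 = 69.6056
  SciFi, Student: 97×224/720 = 30.1778
  SciFi, Staff: 97×228/720 = 30.7167
  SciFi, Public: 97×268/720 = 36.1056
  Biography, Student: 232×224/720 = 72.1778
  Biography, Staff: 232×228/720 = 73.4667
  Biography, Public: 232×268/720 = 86.3556
Contributions (O − E)²/E:
  (86 − 63.4667)²/63.4667 = 8.0003
  (41 − 64.6000)²/64.6000 = 8.6217
  (77 − 75.9333)²/75.9333 = 0.0150
  (14 − 58.1778)²/58.1778 = 33.5468
  (87 − 59.2167)²/59.2167 = 13.0354
  (86 − 69.6056)²/69.6056 = 3.8614
  (57 − 30.1778)²/30.1778 = 23.8397
  (12 − 30.7167)²/30.7167 = 11.4047
  (28 − 36.1056)²/36.1056 = 1.8197
  (67 − 72.1778)²/72.1778 = 0.3714
  (88 − 73.4667)²/73.4667 = 2.8750
  (77 − 86.3556)²/86.3556 = 1.0136
χ² = 8.0003 + 8.6217 + 0.0150 + 33.5468 + 13.0354 + 3.8614 + 23.8397 + 11.4047 + 1.8197 + 0.3714 + 2.8750 + 1.0136 = 108.405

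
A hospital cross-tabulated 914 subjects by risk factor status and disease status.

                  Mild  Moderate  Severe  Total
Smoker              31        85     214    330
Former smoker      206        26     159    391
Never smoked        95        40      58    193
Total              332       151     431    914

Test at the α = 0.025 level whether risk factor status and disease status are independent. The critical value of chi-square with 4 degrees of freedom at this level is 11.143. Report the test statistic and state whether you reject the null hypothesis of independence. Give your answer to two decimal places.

183.08; reject H₀

Grand total N = 914.
Expected counts (row total × column total / N):
  Smoker, Mild: 330×332/914 = 119.869
  Smoker, Moderate: 330×151/914 = 54.519
  Smoker, Severe: 330×431/914 = 155.613
  Former smoker, Mild: 391×332/914 = 142.026
  Former smoker, Moderate: 391×151/914 = 64.596
  Former smoker, Severe: 391×431/914 = 184.377
  Never smoked, Mild: 193×332/914 = 70.105
  Never smoked, Moderate: 193×151/914 = 31.885
  Never smoked, Severe: 193×431/914 = 91.010
Contributions (O − E)²/E:
  (31 − 119.869)²/119.869 = 65.8861
  (85 − 54.519)²/54.519 = 17.0416
  (214 − 155.613)²/155.613 = 21.9072
  (206 − 142.026)²/142.026 = 28.8164
  (26 − 64.596)²/64.596 = 23.0610
  (159 − 184.377)²/184.377 = 3.4928
  (95 − 70.105)²/70.105 = 8.8405
  (40 − 31.885)²/31.885 = 2.0653
  (58 − 91.010)²/91.010 = 11.9730
χ² = 65.8861 + 17.0416 + 21.9072 + 28.8164 + 23.0610 + 3.4928 + 8.8405 + 2.0653 + 11.9730 = 183.08
df = (3−1)(3−1) = 4. Since 183.08 > 11.143, reject the null hypothesis of independence at α = 0.025.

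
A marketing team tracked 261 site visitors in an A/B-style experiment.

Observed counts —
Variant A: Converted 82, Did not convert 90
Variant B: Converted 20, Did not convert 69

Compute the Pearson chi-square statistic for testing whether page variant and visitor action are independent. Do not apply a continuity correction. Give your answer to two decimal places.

Row totals: 172, 89. Column totals: 102, 159. Grand total N = 261.
Expected counts (row total × column total / N):
  Variant A, Converted: 172×102/261 = 67.218
  Variant A, Did not convert: 172×159/261 = 104.782
  Variant B, Converted: 89×102/261 = 34.782
  Variant B, Did not convert: 89×159/261 = 54.218
Contributions (O − E)²/E:
  (82 − 67.218)²/67.218 = 3.2507
  (90 − 104.782)²/104.782 = 2.0854
  (20 − 34.782)²/34.782 = 6.2822
  (69 − 54.218)²/54.218 = 4.0302
χ² = 3.2507 + 2.0854 + 6.2822 + 4.0302 = 15.65

15.65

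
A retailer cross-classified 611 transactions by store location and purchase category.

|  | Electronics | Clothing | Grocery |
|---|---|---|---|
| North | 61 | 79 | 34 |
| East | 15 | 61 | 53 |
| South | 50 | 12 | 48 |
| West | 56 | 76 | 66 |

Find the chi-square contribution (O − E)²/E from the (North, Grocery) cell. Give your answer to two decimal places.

9.44

Row total (North) = 174; column total (Grocery) = 201; N = 611.
Expected count E = 174 × 201 / 611 = 57.241.
Contribution = (O − E)²/E = (34 − 57.241)² / 57.241 = 9.44.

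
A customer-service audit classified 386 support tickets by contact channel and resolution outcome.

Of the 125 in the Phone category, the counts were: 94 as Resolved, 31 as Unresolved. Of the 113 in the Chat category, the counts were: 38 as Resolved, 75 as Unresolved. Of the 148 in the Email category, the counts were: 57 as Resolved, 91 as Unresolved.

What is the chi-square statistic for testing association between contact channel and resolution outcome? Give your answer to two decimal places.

51.53

Row totals: 125, 113, 148. Column totals: 189, 197. Grand total N = 386.
Expected counts (row total × column total / N):
  Phone, Resolved: 125×189/386 = 61.205
  Phone, Unresolved: 125×197/386 = 63.795
  Chat, Resolved: 113×189/386 = 55.329
  Chat, Unresolved: 113×197/386 = 57.671
  Email, Resolved: 148×189/386 = 72.466
  Email, Unresolved: 148×197/386 = 75.534
Contributions (O − E)²/E:
  (94 − 61.205)²/61.205 = 17.5723
  (31 − 63.795)²/63.795 = 16.8589
  (38 − 55.329)²/55.329 = 5.4274
  (75 − 57.671)²/57.671 = 5.2070
  (57 − 72.466)²/72.466 = 3.3008
  (91 − 75.534)²/75.534 = 3.1667
χ² = 17.5723 + 16.8589 + 5.4274 + 5.2070 + 3.3008 + 3.1667 = 51.53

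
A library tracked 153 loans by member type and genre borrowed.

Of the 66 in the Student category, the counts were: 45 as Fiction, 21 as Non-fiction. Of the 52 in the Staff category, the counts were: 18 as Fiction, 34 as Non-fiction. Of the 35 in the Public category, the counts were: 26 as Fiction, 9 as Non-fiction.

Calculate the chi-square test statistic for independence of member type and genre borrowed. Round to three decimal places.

Row totals: 66, 52, 35. Column totals: 89, 64. Grand total N = 153.
Expected counts (row total × column total / N):
  Student, Fiction: 66×89/153 = 38.3922
  Student, Non-fiction: 66×64/153 = 27.6078
  Staff, Fiction: 52×89/153 = 30.2484
  Staff, Non-fiction: 52×64/153 = 21.7516
  Public, Fiction: 35×89/153 = 20.3595
  Public, Non-fiction: 35×64/153 = 14.6405
Contributions (O − E)²/E:
  (45 − 38.3922)²/38.3922 = 1.1373
  (21 − 27.6078)²/27.6078 = 1.5815
  (18 − 30.2484)²/30.2484 = 4.9597
  (34 − 21.7516)²/21.7516 = 6.8971
  (26 − 20.3595)²/20.3595 = 1.5627
  (9 − 14.6405)²/14.6405 = 2.1731
χ² = 1.1373 + 1.5815 + 4.9597 + 6.8971 + 1.5627 + 2.1731 = 18.311

18.311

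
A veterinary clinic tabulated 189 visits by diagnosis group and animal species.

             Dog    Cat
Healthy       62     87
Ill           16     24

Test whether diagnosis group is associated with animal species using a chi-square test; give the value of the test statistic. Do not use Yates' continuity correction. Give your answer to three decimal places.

0.034

Row totals: 149, 40. Column totals: 78, 111. Grand total N = 189.
Expected counts (row total × column total / N):
  Healthy, Dog: 149×78/189 = 61.4921
  Healthy, Cat: 149×111/189 = 87.5079
  Ill, Dog: 40×78/189 = 16.5079
  Ill, Cat: 40×111/189 = 23.4921
Contributions (O − E)²/E:
  (62 − 61.4921)²/61.4921 = 0.0042
  (87 − 87.5079)²/87.5079 = 0.0029
  (16 − 16.5079)²/16.5079 = 0.0156
  (24 − 23.4921)²/23.4921 = 0.0110
χ² = 0.0042 + 0.0029 + 0.0156 + 0.0110 = 0.034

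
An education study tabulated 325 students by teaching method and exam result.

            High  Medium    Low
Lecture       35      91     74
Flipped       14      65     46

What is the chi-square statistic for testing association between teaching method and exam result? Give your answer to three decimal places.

Row totals: 200, 125. Column totals: 49, 156, 120. Grand total N = 325.
Expected counts (row total × column total / N):
  Lecture, High: 200×49/325 = 30.1538
  Lecture, Medium: 200×156/325 = 96.0000
  Lecture, Low: 200×120/325 = 73.8462
  Flipped, High: 125×49/325 = 18.8462
  Flipped, Medium: 125×156/325 = 60.0000
  Flipped, Low: 125×120/325 = 46.1538
Contributions (O − E)²/E:
  (35 − 30.1538)²/30.1538 = 0.7789
  (91 − 96.0000)²/96.0000 = 0.2604
  (74 − 73.8462)²/73.8462 = 0.0003
  (14 − 18.8462)²/18.8462 = 1.2462
  (65 − 60.0000)²/60.0000 = 0.4167
  (46 − 46.1538)²/46.1538 = 0.0005
χ² = 0.7789 + 0.2604 + 0.0003 + 1.2462 + 0.4167 + 0.0005 = 2.703

2.703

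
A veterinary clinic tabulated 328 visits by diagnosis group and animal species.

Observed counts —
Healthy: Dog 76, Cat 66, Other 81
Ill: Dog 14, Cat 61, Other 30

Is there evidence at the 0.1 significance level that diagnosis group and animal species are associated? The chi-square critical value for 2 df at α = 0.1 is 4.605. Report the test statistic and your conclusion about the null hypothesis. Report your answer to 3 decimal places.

Row totals: 223, 105. Column totals: 90, 127, 111. Grand total N = 328.
Expected counts (row total × column total / N):
  Healthy, Dog: 223×90/328 = 61.1890
  Healthy, Cat: 223×127/328 = 86.3445
  Healthy, Other: 223×111/328 = 75.4665
  Ill, Dog: 105×90/328 = 28.8110
  Ill, Cat: 105×127/328 = 40.6555
  Ill, Other: 105×111/328 = 35.5335
Contributions (O − E)²/E:
  (76 − 61.1890)²/61.1890 = 3.5851
  (66 − 86.3445)²/86.3445 = 4.7936
  (81 − 75.4665)²/75.4665 = 0.4057
  (14 − 28.8110)²/28.8110 = 7.6140
  (61 − 40.6555)²/40.6555 = 10.1806
  (30 − 35.5335)²/35.5335 = 0.8617
χ² = 3.5851 + 4.7936 + 0.4057 + 7.6140 + 10.1806 + 0.8617 = 27.441
df = (2−1)(3−1) = 2. Since 27.441 > 4.605, reject the null hypothesis of independence at α = 0.1.

27.441; reject H₀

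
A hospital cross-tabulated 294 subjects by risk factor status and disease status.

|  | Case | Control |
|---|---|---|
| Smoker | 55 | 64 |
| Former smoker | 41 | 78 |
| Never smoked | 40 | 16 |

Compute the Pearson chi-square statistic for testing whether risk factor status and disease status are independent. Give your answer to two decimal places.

Row totals: 119, 119, 56. Column totals: 136, 158. Grand total N = 294.
Expected counts (row total × column total / N):
  Smoker, Case: 119×136/294 = 55.048
  Smoker, Control: 119×158/294 = 63.952
  Former smoker, Case: 119×136/294 = 55.048
  Former smoker, Control: 119×158/294 = 63.952
  Never smoked, Case: 56×136/294 = 25.905
  Never smoked, Control: 56×158/294 = 30.095
Contributions (O − E)²/E:
  (55 − 55.048)²/55.048 = 0.0000
  (64 − 63.952)²/63.952 = 0.0000
  (41 − 55.048)²/55.048 = 3.5850
  (78 − 63.952)²/63.952 = 3.0859
  (40 − 25.905)²/25.905 = 7.6691
  (16 − 30.095)²/30.095 = 6.6014
χ² = 0.0000 + 0.0000 + 3.5850 + 3.0859 + 7.6691 + 6.6014 = 20.94

20.94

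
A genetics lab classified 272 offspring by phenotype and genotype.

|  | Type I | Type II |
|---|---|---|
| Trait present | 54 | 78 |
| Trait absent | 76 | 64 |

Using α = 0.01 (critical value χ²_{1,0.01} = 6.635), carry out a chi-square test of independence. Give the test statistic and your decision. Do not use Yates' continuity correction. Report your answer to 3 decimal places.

Row totals: 132, 140. Column totals: 130, 142. Grand total N = 272.
Expected counts (row total × column total / N):
  Trait present, Type I: 132×130/272 = 63.0882
  Trait present, Type II: 132×142/272 = 68.9118
  Trait absent, Type I: 140×130/272 = 66.9118
  Trait absent, Type II: 140×142/272 = 73.0882
Contributions (O − E)²/E:
  (54 − 63.0882)²/63.0882 = 1.3092
  (78 − 68.9118)²/68.9118 = 1.1986
  (76 − 66.9118)²/66.9118 = 1.2344
  (64 − 73.0882)²/73.0882 = 1.1301
χ² = 1.3092 + 1.1986 + 1.2344 + 1.1301 = 4.872
df = (2−1)(2−1) = 1. Since 4.872 < 6.635, fail to reject the null hypothesis of independence at α = 0.01.

4.872; fail to reject H₀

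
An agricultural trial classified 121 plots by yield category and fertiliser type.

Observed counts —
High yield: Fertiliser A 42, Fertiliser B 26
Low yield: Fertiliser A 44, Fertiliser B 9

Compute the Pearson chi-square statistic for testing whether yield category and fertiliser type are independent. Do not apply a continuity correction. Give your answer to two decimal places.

Row totals: 68, 53. Column totals: 86, 35. Grand total N = 121.
Expected counts (row total × column total / N):
  High yield, Fertiliser A: 68×86/121 = 48.3306
  High yield, Fertiliser B: 68×35/121 = 19.6694
  Low yield, Fertiliser A: 53×86/121 = 37.6694
  Low yield, Fertiliser B: 53×35/121 = 15.3306
Contributions (O − E)²/E:
  (42 − 48.3306)²/48.3306 = 0.8292
  (26 − 19.6694)²/19.6694 = 2.0375
  (44 − 37.6694)²/37.6694 = 1.0639
  (9 − 15.3306)²/15.3306 = 2.6142
χ² = 0.8292 + 2.0375 + 1.0639 + 2.6142 = 6.54

6.54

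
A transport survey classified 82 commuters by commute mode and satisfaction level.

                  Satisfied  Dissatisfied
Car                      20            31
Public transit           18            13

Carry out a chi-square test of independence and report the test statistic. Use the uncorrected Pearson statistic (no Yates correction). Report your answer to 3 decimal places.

Row totals: 51, 31. Column totals: 38, 44. Grand total N = 82.
Expected counts (row total × column total / N):
  Car, Satisfied: 51×38/82 = 23.6341
  Car, Dissatisfied: 51×44/82 = 27.3659
  Public transit, Satisfied: 31×38/82 = 14.3659
  Public transit, Dissatisfied: 31×44/82 = 16.6341
Contributions (O − E)²/E:
  (20 − 23.6341)²/23.6341 = 0.5588
  (31 − 27.3659)²/27.3659 = 0.4826
  (18 − 14.3659)²/14.3659 = 0.9193
  (13 − 16.6341)²/16.6341 = 0.7940
χ² = 0.5588 + 0.4826 + 0.9193 + 0.7940 = 2.755

2.755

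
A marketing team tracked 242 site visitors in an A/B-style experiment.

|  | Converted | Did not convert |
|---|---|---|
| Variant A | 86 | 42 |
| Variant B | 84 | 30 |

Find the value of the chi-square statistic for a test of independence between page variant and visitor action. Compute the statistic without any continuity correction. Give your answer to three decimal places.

1.218

Row totals: 128, 114. Column totals: 170, 72. Grand total N = 242.
Expected counts (row total × column total / N):
  Variant A, Converted: 128×170/242 = 89.9174
  Variant A, Did not convert: 128×72/242 = 38.0826
  Variant B, Converted: 114×170/242 = 80.0826
  Variant B, Did not convert: 114×72/242 = 33.9174
Contributions (O − E)²/E:
  (86 − 89.9174)²/89.9174 = 0.1707
  (42 − 38.0826)²/38.0826 = 0.4030
  (84 − 80.0826)²/80.0826 = 0.1916
  (30 − 33.9174)²/33.9174 = 0.4525
χ² = 0.1707 + 0.4030 + 0.1916 + 0.4525 = 1.218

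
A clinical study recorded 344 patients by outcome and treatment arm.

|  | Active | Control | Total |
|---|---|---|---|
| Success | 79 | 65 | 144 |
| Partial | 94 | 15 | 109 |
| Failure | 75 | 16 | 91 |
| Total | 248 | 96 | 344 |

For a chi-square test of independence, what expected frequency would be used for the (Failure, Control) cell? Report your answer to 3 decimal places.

Row total (Failure) = 91; column total (Control) = 96; grand total N = 344.
Expected count = (row total × column total) / N = 91 × 96 / 344 = 25.395.

25.395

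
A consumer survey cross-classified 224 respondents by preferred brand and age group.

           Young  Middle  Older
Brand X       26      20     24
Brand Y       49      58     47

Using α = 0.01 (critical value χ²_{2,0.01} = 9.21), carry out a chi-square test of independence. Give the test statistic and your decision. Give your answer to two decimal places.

1.77; fail to reject H₀

Row totals: 70, 154. Column totals: 75, 78, 71. Grand total N = 224.
Expected counts (row total × column total / N):
  Brand X, Young: 70×75/224 = 23.4375
  Brand X, Middle: 70×78/224 = 24.3750
  Brand X, Older: 70×71/224 = 22.1875
  Brand Y, Young: 154×75/224 = 51.5625
  Brand Y, Middle: 154×78/224 = 53.6250
  Brand Y, Older: 154×71/224 = 48.8125
Contributions (O − E)²/E:
  (26 − 23.4375)²/23.4375 = 0.2802
  (20 − 24.3750)²/24.3750 = 0.7853
  (24 − 22.1875)²/22.1875 = 0.1481
  (49 − 51.5625)²/51.5625 = 0.1273
  (58 − 53.6250)²/53.6250 = 0.3569
  (47 − 48.8125)²/48.8125 = 0.0673
χ² = 0.2802 + 0.7853 + 0.1481 + 0.1273 + 0.3569 + 0.0673 = 1.77
df = (2−1)(3−1) = 2. Since 1.77 < 9.21, fail to reject the null hypothesis of independence at α = 0.01.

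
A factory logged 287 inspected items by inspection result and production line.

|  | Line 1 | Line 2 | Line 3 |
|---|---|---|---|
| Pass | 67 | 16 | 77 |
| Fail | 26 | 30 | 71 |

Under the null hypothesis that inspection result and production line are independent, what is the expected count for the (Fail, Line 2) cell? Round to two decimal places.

Row total (Fail) = 127; column total (Line 2) = 46; grand total N = 287.
Expected count = (row total × column total) / N = 127 × 46 / 287 = 20.36.

20.36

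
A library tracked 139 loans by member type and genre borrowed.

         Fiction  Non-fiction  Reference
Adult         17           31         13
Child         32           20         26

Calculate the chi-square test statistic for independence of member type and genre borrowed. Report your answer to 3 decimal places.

9.359

Row totals: 61, 78. Column totals: 49, 51, 39. Grand total N = 139.
Expected counts (row total × column total / N):
  Adult, Fiction: 61×49/139 = 21.5036
  Adult, Non-fiction: 61×51/139 = 22.3813
  Adult, Reference: 61×39/139 = 17.1151
  Child, Fiction: 78×49/139 = 27.4964
  Child, Non-fiction: 78×51/139 = 28.6187
  Child, Reference: 78×39/139 = 21.8849
Contributions (O − E)²/E:
  (17 − 21.5036)²/21.5036 = 0.9432
  (31 − 22.3813)²/22.3813 = 3.3189
  (13 − 17.1151)²/17.1151 = 0.9894
  (32 − 27.4964)²/27.4964 = 0.7376
  (20 − 28.6187)²/28.6187 = 2.5956
  (26 − 21.8849)²/21.8849 = 0.7738
χ² = 0.9432 + 3.3189 + 0.9894 + 0.7376 + 2.5956 + 0.7738 = 9.359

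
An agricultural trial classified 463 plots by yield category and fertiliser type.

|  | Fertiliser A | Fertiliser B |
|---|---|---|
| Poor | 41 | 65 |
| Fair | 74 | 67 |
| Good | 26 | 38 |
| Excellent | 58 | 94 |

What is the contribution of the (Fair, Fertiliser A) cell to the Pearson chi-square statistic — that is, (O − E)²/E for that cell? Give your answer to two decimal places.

2.96

Row total (Fair) = 141; column total (Fertiliser A) = 199; N = 463.
Expected count E = 141 × 199 / 463 = 60.603.
Contribution = (O − E)²/E = (74 − 60.603)² / 60.603 = 2.96.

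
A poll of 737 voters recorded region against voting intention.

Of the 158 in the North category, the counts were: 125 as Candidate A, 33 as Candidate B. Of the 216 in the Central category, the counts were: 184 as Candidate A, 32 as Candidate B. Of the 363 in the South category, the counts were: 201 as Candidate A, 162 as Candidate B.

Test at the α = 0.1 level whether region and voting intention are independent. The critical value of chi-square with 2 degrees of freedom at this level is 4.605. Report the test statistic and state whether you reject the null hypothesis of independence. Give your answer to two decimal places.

Row totals: 158, 216, 363. Column totals: 510, 227. Grand total N = 737.
Expected counts (row total × column total / N):
  North, Candidate A: 158×510/737 = 109.335
  North, Candidate B: 158×227/737 = 48.665
  Central, Candidate A: 216×510/737 = 149.471
  Central, Candidate B: 216×227/737 = 66.529
  South, Candidate A: 363×510/737 = 251.194
  South, Candidate B: 363×227/737 = 111.806
Contributions (O − E)²/E:
  (125 − 109.335)²/109.335 = 2.2444
  (33 − 48.665)²/48.665 = 5.0425
  (184 − 149.471)²/149.471 = 7.9765
  (32 − 66.529)²/66.529 = 17.9208
  (201 − 251.194)²/251.194 = 10.0298
  (162 − 111.806)²/111.806 = 22.5340
χ² = 2.2444 + 5.0425 + 7.9765 + 17.9208 + 10.0298 + 22.5340 = 65.75
df = (3−1)(2−1) = 2. Since 65.75 > 4.605, reject the null hypothesis of independence at α = 0.1.

65.75; reject H₀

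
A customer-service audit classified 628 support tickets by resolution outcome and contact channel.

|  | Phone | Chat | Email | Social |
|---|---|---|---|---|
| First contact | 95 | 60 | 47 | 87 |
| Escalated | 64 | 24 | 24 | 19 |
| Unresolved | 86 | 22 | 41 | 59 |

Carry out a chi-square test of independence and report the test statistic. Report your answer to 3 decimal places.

Row totals: 289, 131, 208. Column totals: 245, 106, 112, 165. Grand total N = 628.
Expected counts (row total × column total / N):
  First contact, Phone: 289×245/628 = 112.7468
  First contact, Chat: 289×106/628 = 48.7803
  First contact, Email: 289×112/628 = 51.5414
  First contact, Social: 289×165/628 = 75.9315
  Escalated, Phone: 131×245/628 = 51.1067
  Escalated, Chat: 131×106/628 = 22.1115
  Escalated, Email: 131×112/628 = 23.3631
  Escalated, Social: 131×165/628 = 34.4188
  Unresolved, Phone: 208×245/628 = 81.1465
  Unresolved, Chat: 208×106/628 = 35.1083
  Unresolved, Email: 208×112/628 = 37.0955
  Unresolved, Social: 208×165/628 = 54.6497
Contributions (O − E)²/E:
  (95 − 112.7468)²/112.7468 = 2.7934
  (60 − 48.7803)²/48.7803 = 2.5806
  (47 − 51.5414)²/51.5414 = 0.4002
  (87 − 75.9315)²/75.9315 = 1.6135
  (64 − 51.1067)²/51.1067 = 3.2527
  (24 − 22.1115)²/22.1115 = 0.1613
  (24 − 23.3631)²/23.3631 = 0.0174
  (19 − 34.4188)²/34.4188 = 6.9073
  (86 − 81.1465)²/81.1465 = 0.2903
  (22 − 35.1083)²/35.1083 = 4.8942
  (41 − 37.0955)²/37.0955 = 0.4110
  (59 − 54.6497)²/54.6497 = 0.3463
χ² = 2.7934 + 2.5806 + 0.4002 + 1.6135 + 3.2527 + 0.1613 + 0.0174 + 6.9073 + 0.2903 + 4.8942 + 0.4110 + 0.3463 = 23.668

23.668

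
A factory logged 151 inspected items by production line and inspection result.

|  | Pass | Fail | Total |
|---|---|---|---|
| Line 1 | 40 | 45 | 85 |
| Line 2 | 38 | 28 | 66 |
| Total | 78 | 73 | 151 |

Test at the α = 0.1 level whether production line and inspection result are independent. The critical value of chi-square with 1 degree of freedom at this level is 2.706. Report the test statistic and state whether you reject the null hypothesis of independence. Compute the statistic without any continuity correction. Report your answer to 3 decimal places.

1.646; fail to reject H₀

Grand total N = 151.
Expected counts (row total × column total / N):
  Line 1, Pass: 85×78/151 = 43.9073
  Line 1, Fail: 85×73/151 = 41.0927
  Line 2, Pass: 66×78/151 = 34.0927
  Line 2, Fail: 66×73/151 = 31.9073
Contributions (O − E)²/E:
  (40 − 43.9073)²/43.9073 = 0.3477
  (45 − 41.0927)²/41.0927 = 0.3715
  (38 − 34.0927)²/34.0927 = 0.4478
  (28 − 31.9073)²/31.9073 = 0.4785
χ² = 0.3477 + 0.3715 + 0.4478 + 0.4785 = 1.646
df = (2−1)(2−1) = 1. Since 1.646 < 2.706, fail to reject the null hypothesis of independence at α = 0.1.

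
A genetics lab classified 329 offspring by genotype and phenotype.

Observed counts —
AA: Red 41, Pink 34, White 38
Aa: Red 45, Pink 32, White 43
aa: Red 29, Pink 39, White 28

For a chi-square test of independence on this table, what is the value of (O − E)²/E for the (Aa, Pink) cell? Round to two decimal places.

Row total (Aa) = 120; column total (Pink) = 105; N = 329.
Expected count E = 120 × 105 / 329 = 38.298.
Contribution = (O − E)²/E = (32 − 38.298)² / 38.298 = 1.04.

1.04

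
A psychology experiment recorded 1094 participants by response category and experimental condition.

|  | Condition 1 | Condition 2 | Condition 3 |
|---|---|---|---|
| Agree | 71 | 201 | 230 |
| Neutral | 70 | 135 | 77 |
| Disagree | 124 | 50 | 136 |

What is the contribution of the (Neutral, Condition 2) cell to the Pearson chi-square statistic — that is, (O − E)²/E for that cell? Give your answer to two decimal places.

12.67

Row total (Neutral) = 282; column total (Condition 2) = 386; N = 1094.
Expected count E = 282 × 386 / 1094 = 99.499.
Contribution = (O − E)²/E = (135 − 99.499)² / 99.499 = 12.67.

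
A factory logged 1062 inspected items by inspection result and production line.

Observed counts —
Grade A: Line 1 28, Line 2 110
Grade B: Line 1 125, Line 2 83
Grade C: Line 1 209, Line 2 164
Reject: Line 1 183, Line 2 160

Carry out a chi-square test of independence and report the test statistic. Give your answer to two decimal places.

Row totals: 138, 208, 373, 343. Column totals: 545, 517. Grand total N = 1062.
Expected counts (row total × column total / N):
  Grade A, Line 1: 138×545/1062 = 70.819
  Grade A, Line 2: 138×517/1062 = 67.181
  Grade B, Line 1: 208×545/1062 = 106.742
  Grade B, Line 2: 208×517/1062 = 101.258
  Grade C, Line 1: 373×545/1062 = 191.417
  Grade C, Line 2: 373×517/1062 = 181.583
  Reject, Line 1: 343×545/1062 = 176.022
  Reject, Line 2: 343×517/1062 = 166.978
Contributions (O − E)²/E:
  (28 − 70.819)²/70.819 = 25.8895
  (110 − 67.181)²/67.181 = 27.2914
  (125 − 106.742)²/106.742 = 3.1230
  (83 − 101.258)²/101.258 = 3.2921
  (209 − 191.417)²/191.417 = 1.6151
  (164 − 181.583)²/181.583 = 1.7026
  (183 − 176.022)²/176.022 = 0.2766
  (160 − 166.978)²/166.978 = 0.2916
χ² = 25.8895 + 27.2914 + 3.1230 + 3.2921 + 1.6151 + 1.7026 + 0.2766 + 0.2916 = 63.48

63.48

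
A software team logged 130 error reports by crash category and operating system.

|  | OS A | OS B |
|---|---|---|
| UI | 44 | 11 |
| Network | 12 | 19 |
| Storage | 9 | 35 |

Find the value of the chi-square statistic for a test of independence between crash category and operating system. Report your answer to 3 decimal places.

36.744

Row totals: 55, 31, 44. Column totals: 65, 65. Grand total N = 130.
Expected counts (row total × column total / N):
  UI, OS A: 55×65/130 = 27.5000
  UI, OS B: 55×65/130 = 27.5000
  Network, OS A: 31×65/130 = 15.5000
  Network, OS B: 31×65/130 = 15.5000
  Storage, OS A: 44×65/130 = 22.0000
  Storage, OS B: 44×65/130 = 22.0000
Contributions (O − E)²/E:
  (44 − 27.5000)²/27.5000 = 9.9000
  (11 − 27.5000)²/27.5000 = 9.9000
  (12 − 15.5000)²/15.5000 = 0.7903
  (19 − 15.5000)²/15.5000 = 0.7903
  (9 − 22.0000)²/22.0000 = 7.6818
  (35 − 22.0000)²/22.0000 = 7.6818
χ² = 9.9000 + 9.9000 + 0.7903 + 0.7903 + 7.6818 + 7.6818 = 36.744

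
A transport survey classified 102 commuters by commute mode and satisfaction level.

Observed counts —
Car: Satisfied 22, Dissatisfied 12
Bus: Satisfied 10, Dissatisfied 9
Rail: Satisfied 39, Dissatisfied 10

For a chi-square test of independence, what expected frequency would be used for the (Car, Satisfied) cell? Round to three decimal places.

Row total (Car) = 34; column total (Satisfied) = 71; grand total N = 102.
Expected count = (row total × column total) / N = 34 × 71 / 102 = 23.667.

23.667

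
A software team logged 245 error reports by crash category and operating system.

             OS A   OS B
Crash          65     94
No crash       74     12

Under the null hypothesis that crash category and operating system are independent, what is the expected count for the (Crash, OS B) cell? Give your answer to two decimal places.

68.79

Row total (Crash) = 159; column total (OS B) = 106; grand total N = 245.
Expected count = (row total × column total) / N = 159 × 106 / 245 = 68.79.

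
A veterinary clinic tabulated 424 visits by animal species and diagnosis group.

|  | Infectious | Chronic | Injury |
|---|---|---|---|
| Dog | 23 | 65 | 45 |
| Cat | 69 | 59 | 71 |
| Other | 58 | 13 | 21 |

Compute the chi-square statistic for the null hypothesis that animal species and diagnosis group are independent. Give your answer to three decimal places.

56.721

Row totals: 133, 199, 92. Column totals: 150, 137, 137. Grand total N = 424.
Expected counts (row total × column total / N):
  Dog, Infectious: 133×150/424 = 47.05189
  Dog, Chronic: 133×137/424 = 42.97406
  Dog, Injury: 133×137/424 = 42.97406
  Cat, Infectious: 199×150/424 = 70.40094
  Cat, Chronic: 199×137/424 = 64.29953
  Cat, Injury: 199×137/424 = 64.29953
  Other, Infectious: 92×150/424 = 32.54717
  Other, Chronic: 92×137/424 = 29.72642
  Other, Injury: 92×137/424 = 29.72642
Contributions (O − E)²/E:
  (23 − 47.05189)²/47.05189 = 12.2948
  (65 − 42.97406)²/42.97406 = 11.2892
  (45 − 42.97406)²/42.97406 = 0.0955
  (69 − 70.40094)²/70.40094 = 0.0279
  (59 − 64.29953)²/64.29953 = 0.4368
  (71 − 64.29953)²/64.29953 = 0.6982
  (58 − 32.54717)²/32.54717 = 19.9049
  (13 − 29.72642)²/29.72642 = 9.4116
  (21 − 29.72642)²/29.72642 = 2.5617
χ² = 12.2948 + 11.2892 + 0.0955 + 0.0279 + 0.4368 + 0.6982 + 19.9049 + 9.4116 + 2.5617 = 56.721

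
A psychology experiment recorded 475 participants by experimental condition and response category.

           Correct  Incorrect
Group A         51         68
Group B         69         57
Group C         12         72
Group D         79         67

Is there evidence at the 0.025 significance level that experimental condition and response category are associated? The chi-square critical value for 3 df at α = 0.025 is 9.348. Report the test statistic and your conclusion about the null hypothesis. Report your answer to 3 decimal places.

Row totals: 119, 126, 84, 146. Column totals: 211, 264. Grand total N = 475.
Expected counts (row total × column total / N):
  Group A, Correct: 119×211/475 = 52.8611
  Group A, Incorrect: 119×264/475 = 66.1389
  Group B, Correct: 126×211/475 = 55.9705
  Group B, Incorrect: 126×264/475 = 70.0295
  Group C, Correct: 84×211/475 = 37.3137
  Group C, Incorrect: 84×264/475 = 46.6863
  Group D, Correct: 146×211/475 = 64.8547
  Group D, Incorrect: 146×264/475 = 81.1453
Contributions (O − E)²/E:
  (51 − 52.8611)²/52.8611 = 0.0655
  (68 − 66.1389)²/66.1389 = 0.0524
  (69 − 55.9705)²/55.9705 = 3.0332
  (57 − 70.0295)²/70.0295 = 2.4242
  (12 − 37.3137)²/37.3137 = 17.1729
  (72 − 46.6863)²/46.6863 = 13.7253
  (79 − 64.8547)²/64.8547 = 3.0852
  (67 − 81.1453)²/81.1453 = 2.4658
χ² = 0.0655 + 0.0524 + 3.0332 + 2.4242 + 17.1729 + 13.7253 + 3.0852 + 2.4658 = 42.024
df = (4−1)(2−1) = 3. Since 42.024 > 9.348, reject the null hypothesis of independence at α = 0.025.

42.024; reject H₀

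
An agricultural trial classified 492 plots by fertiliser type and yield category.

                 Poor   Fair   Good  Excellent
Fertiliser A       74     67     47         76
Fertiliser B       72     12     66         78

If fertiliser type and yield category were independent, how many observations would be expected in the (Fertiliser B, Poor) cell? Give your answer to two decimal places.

Row total (Fertiliser B) = 228; column total (Poor) = 146; grand total N = 492.
Expected count = (row total × column total) / N = 228 × 146 / 492 = 67.66.

67.66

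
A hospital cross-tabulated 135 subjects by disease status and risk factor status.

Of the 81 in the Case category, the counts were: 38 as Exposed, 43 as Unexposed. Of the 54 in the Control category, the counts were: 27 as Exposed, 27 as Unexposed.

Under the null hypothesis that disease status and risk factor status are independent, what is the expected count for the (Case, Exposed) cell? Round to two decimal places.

39.00

Row total (Case) = 81; column total (Exposed) = 65; grand total N = 135.
Expected count = (row total × column total) / N = 81 × 65 / 135 = 39.00.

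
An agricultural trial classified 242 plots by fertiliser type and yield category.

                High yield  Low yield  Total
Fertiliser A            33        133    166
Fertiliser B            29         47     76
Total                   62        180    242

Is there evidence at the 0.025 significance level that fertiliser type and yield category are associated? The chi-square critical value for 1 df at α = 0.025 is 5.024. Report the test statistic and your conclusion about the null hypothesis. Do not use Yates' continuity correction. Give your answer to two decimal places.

Grand total N = 242.
Expected counts (row total × column total / N):
  Fertiliser A, High yield: 166×62/242 = 42.529
  Fertiliser A, Low yield: 166×180/242 = 123.471
  Fertiliser B, High yield: 76×62/242 = 19.471
  Fertiliser B, Low yield: 76×180/242 = 56.529
Contributions (O − E)²/E:
  (33 − 42.529)²/42.529 = 2.1351
  (133 − 123.471)²/123.471 = 0.7354
  (29 − 19.471)²/19.471 = 4.6634
  (47 − 56.529)²/56.529 = 1.6063
χ² = 2.1351 + 0.7354 + 4.6634 + 1.6063 = 9.14
df = (2−1)(2−1) = 1. Since 9.14 > 5.024, reject the null hypothesis of independence at α = 0.025.

9.14; reject H₀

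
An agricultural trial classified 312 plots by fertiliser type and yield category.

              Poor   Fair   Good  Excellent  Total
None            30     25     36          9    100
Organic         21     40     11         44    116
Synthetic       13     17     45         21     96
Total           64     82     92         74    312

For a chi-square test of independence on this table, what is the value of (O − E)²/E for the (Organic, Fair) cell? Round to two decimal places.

Row total (Organic) = 116; column total (Fair) = 82; N = 312.
Expected count E = 116 × 82 / 312 = 30.487.
Contribution = (O − E)²/E = (40 − 30.487)² / 30.487 = 2.97.

2.97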